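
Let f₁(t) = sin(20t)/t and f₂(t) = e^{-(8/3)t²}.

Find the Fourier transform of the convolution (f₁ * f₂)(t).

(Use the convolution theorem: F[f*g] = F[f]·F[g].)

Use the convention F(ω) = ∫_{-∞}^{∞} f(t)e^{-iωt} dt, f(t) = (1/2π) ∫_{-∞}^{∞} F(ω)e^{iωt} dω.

F[f₁*f₂](ω) = \begin{cases} \frac{\sqrt{6} \pi^{\frac{3}{2}} e^{- \frac{3 \omega^{2}}{32}}}{4} & \text{for}\: \omega > -20 \wedge \omega < 20 \\0 & \text{otherwise} \end{cases}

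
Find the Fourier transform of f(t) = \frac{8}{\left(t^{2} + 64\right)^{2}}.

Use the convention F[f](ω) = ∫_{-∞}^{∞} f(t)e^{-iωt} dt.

F(ω) = \frac{\pi \left(8 \left|{\omega}\right| + 1\right) e^{- 8 \left|{\omega}\right|}}{128}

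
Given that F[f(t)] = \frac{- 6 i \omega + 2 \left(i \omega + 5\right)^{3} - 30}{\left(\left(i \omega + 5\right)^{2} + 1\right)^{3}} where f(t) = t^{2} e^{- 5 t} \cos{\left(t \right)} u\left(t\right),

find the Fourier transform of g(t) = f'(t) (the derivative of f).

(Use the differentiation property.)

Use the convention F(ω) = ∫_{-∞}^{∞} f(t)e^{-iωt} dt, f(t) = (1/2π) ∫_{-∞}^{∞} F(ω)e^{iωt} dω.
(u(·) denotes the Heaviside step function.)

F[g](ω) = - \frac{2 i \omega \left(3 i \omega - \left(i \omega + 5\right)^{3} + 15\right)}{\left(\left(i \omega + 5\right)^{2} + 1\right)^{3}}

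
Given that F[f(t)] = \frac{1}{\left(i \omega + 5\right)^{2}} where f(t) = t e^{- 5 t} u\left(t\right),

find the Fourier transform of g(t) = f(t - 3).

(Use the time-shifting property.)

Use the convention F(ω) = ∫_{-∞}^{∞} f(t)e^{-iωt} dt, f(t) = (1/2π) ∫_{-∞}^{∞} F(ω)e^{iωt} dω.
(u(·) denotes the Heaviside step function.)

F[g](ω) = \frac{e^{- 3 i \omega}}{\left(i \omega + 5\right)^{2}}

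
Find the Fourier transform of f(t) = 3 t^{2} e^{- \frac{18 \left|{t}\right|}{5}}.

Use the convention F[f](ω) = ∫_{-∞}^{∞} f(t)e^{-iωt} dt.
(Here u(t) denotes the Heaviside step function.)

F(ω) = \frac{81000 \left(108 - 25 \omega^{2}\right)}{\left(25 \omega^{2} + 324\right)^{3}}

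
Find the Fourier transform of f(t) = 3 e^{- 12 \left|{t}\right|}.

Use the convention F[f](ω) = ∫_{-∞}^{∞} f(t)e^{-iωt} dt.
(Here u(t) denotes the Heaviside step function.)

F(ω) = \frac{72}{\omega^{2} + 144}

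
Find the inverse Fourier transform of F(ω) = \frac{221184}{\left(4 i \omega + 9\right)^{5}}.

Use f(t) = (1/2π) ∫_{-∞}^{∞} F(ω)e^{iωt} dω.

f(t) = 9 t^{4} e^{- \frac{9 t}{4}} u\left(t\right)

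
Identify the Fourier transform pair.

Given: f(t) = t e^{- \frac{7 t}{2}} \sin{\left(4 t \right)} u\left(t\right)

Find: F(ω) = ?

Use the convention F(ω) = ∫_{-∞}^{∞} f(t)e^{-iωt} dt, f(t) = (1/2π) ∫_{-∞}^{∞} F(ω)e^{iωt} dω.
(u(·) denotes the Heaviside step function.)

F(ω) = \frac{64 \left(2 i \omega + 7\right)}{\left(\left(2 i \omega + 7\right)^{2} + 64\right)^{2}}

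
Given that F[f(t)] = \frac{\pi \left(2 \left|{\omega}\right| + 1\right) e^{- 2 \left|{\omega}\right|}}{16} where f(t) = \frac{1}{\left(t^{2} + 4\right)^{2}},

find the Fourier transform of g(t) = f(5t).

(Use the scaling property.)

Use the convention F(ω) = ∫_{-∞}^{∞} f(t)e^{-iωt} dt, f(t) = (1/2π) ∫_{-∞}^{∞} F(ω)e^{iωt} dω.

F[g](ω) = \frac{\pi \left(2 \left|{\omega}\right| + 5\right) e^{- \frac{2 \left|{\omega}\right|}{5}}}{400}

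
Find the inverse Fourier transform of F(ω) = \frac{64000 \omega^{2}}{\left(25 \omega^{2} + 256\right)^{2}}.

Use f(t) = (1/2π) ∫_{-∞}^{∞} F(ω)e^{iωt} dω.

f(t) = 8 \left(1 - \frac{16 \left|{t}\right|}{5}\right) e^{- \frac{16 \left|{t}\right|}{5}}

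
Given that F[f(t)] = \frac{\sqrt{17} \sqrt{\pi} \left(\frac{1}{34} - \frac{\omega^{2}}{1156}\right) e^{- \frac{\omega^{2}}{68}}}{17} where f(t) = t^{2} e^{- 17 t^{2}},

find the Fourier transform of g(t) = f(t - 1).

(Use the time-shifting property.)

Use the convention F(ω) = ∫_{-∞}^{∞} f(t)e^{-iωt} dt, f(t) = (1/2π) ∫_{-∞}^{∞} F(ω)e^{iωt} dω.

F[g](ω) = \frac{\sqrt{17} \sqrt{\pi} \left(34 - \omega^{2}\right) e^{- \omega \left(\frac{\omega}{68} + i\right)}}{19652}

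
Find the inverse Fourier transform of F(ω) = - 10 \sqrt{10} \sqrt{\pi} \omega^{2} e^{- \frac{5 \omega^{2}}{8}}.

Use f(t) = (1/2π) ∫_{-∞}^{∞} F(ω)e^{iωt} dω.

f(t) = 8 \left(\frac{8 t^{2}}{5} - 2\right) e^{- \frac{2 t^{2}}{5}}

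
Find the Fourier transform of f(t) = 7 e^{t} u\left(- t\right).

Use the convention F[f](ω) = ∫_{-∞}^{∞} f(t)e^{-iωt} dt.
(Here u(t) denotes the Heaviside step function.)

F(ω) = \frac{7 i}{\omega + i}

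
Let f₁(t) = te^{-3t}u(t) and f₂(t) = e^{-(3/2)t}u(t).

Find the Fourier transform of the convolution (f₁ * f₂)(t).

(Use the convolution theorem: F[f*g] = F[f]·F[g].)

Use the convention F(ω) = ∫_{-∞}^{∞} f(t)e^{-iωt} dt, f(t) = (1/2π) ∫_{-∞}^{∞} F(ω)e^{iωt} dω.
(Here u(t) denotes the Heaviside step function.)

F[f₁*f₂](ω) = \frac{2}{\left(i \omega + 3\right)^{2} \left(2 i \omega + 3\right)}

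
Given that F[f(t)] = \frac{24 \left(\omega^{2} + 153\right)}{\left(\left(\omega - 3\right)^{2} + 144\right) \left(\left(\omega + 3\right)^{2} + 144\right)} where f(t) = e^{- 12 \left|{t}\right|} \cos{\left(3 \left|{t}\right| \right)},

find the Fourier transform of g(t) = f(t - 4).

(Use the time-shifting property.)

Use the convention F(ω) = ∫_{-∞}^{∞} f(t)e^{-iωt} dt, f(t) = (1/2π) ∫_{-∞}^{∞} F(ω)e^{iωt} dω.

F[g](ω) = \frac{24 \left(\omega^{2} + 153\right) e^{- 4 i \omega}}{\omega^{4} + 270 \omega^{2} + 23409}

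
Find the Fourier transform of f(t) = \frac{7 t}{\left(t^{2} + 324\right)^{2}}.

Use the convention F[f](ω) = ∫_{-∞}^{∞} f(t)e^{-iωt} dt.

F(ω) = - \frac{7 i \pi \omega e^{- 18 \left|{\omega}\right|}}{36}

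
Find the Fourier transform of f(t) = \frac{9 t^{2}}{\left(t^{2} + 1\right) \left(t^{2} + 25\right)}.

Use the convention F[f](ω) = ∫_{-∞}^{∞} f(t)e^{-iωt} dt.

F(ω) = \frac{3 \pi \left(5 - e^{4 \left|{\omega}\right|}\right) e^{- 5 \left|{\omega}\right|}}{8}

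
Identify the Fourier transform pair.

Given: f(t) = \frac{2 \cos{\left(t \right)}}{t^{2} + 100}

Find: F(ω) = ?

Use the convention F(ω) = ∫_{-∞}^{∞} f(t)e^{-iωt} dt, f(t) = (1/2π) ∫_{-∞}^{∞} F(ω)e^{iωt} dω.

F(ω) = \frac{\pi e^{- 10 \left|{\omega + 1}\right|}}{10} + \frac{\pi e^{- 10 \left|{\omega - 1}\right|}}{10}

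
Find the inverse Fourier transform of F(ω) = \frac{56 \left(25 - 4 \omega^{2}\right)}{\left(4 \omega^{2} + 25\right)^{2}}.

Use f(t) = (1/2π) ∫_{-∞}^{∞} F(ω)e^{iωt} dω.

f(t) = 7 e^{- \frac{5 \left|{t}\right|}{2}} \left|{t}\right|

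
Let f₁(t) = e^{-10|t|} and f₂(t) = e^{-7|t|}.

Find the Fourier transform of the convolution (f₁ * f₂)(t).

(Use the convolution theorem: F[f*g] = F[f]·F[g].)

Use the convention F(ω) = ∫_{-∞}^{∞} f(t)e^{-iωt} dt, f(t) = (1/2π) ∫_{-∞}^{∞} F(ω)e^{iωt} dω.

F[f₁*f₂](ω) = \frac{280}{\left(\omega^{2} + 49\right) \left(\omega^{2} + 100\right)}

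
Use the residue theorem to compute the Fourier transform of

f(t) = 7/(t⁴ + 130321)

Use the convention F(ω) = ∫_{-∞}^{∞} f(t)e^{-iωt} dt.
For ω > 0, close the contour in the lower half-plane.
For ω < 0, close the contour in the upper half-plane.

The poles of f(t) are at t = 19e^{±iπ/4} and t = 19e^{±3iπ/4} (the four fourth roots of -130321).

Let g(z) = f(z)e^{-iωz}; for large |z| the factor e^{-iωz} decays in the lower half-plane when ω > 0 and in the upper half-plane when ω < 0.

Case ω > 0 (lower half-plane, clockwise contour ⇒ F(ω) = -2πi·ΣRes):
  Res_{z = - \frac{19 \sqrt{2}}{2} - \frac{19 \sqrt{2} i}{2}} g(z) = \frac{7 \sqrt{2} i \left(1 - i\right) e^{\frac{19 \sqrt{2} \omega \left(-1 + i\right)}{2}}}{54872}
  Res_{z = \frac{19 \sqrt{2}}{2} - \frac{19 \sqrt{2} i}{2}} g(z) = \frac{7 \sqrt{2} i \left(1 + i\right) e^{- \frac{19 \sqrt{2} \omega \left(1 + i\right)}{2}}}{54872}
  F(ω) = -2πi·ΣRes = \frac{7 \sqrt{2} \pi \left(1 - i\right) \left(e^{19 \sqrt{2} i \omega} + i\right) e^{- \frac{19 \sqrt{2} \omega \left(1 + i\right)}{2}}}{27436} = \frac{7 \pi e^{- \frac{19 \sqrt{2} \omega}{2}} \sin{\left(\frac{19 \sqrt{2} \omega}{2} + \frac{\pi}{4} \right)}}{6859}

Case ω < 0 (upper half-plane, counterclockwise contour ⇒ F(ω) = +2πi·ΣRes):
  Res_{z = \frac{19 \sqrt{2}}{2} + \frac{19 \sqrt{2} i}{2}} g(z) = \frac{7 \sqrt{2} i \left(-1 + i\right) e^{\frac{19 \sqrt{2} \omega \left(1 - i\right)}{2}}}{54872}
  Res_{z = - \frac{19 \sqrt{2}}{2} + \frac{19 \sqrt{2} i}{2}} g(z) = \frac{7 \sqrt{2} \left(1 - i\right) e^{\frac{19 \sqrt{2} \omega \left(1 + i\right)}{2}}}{54872}
  F(ω) = 2πi·ΣRes = - \frac{7 \sqrt{2} i \pi \left(i \left(1 - i\right) e^{\frac{19 \sqrt{2} \omega \left(1 - i\right)}{2}} - \left(1 - i\right) e^{\frac{19 \sqrt{2} \omega \left(1 + i\right)}{2}}\right)}{27436} = \frac{7 \pi e^{\frac{19 \sqrt{2} \omega}{2}} \cos{\left(\frac{19 \sqrt{2} \omega}{2} + \frac{\pi}{4} \right)}}{6859}

Both cases combine into a single formula in |ω|:

F(ω) = \frac{7 \pi e^{- \frac{19 \sqrt{2} \left|{\omega}\right|}{2}} \sin{\left(\frac{19 \sqrt{2} \left|{\omega}\right|}{2} + \frac{\pi}{4} \right)}}{6859}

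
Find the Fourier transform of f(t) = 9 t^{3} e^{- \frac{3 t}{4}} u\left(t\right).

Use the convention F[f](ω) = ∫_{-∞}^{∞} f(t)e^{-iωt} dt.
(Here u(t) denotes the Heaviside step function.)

F(ω) = \frac{13824}{\left(4 i \omega + 3\right)^{4}}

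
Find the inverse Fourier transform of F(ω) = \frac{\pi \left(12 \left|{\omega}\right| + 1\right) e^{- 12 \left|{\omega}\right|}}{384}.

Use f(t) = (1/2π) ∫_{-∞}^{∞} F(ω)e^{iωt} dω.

f(t) = \frac{9}{\left(t^{2} + 144\right)^{2}}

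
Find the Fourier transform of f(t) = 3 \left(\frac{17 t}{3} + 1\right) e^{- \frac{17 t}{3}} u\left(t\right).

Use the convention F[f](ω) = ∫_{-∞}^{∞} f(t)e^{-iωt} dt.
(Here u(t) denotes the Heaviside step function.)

F(ω) = \frac{9 \left(- 3 i \omega - 34\right)}{9 \omega^{2} - 102 i \omega - 289}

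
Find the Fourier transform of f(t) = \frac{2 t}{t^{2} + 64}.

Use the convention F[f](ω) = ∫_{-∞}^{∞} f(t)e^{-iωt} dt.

F(ω) = - 2 i \pi e^{- 8 \left|{\omega}\right|} \operatorname{sign}{\left(\omega \right)}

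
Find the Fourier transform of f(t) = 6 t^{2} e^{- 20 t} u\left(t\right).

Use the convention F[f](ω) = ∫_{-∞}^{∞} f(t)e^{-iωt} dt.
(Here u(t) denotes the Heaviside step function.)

F(ω) = \frac{12}{\left(i \omega + 20\right)^{3}}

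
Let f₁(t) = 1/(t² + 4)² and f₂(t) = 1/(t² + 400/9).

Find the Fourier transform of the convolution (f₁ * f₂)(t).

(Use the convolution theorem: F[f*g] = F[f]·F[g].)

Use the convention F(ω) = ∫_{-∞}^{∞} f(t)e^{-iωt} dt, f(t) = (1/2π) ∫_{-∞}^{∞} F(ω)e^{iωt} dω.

F[f₁*f₂](ω) = \frac{3 \pi^{2} \left(2 \left|{\omega}\right| + 1\right) e^{- \frac{26 \left|{\omega}\right|}{3}}}{320}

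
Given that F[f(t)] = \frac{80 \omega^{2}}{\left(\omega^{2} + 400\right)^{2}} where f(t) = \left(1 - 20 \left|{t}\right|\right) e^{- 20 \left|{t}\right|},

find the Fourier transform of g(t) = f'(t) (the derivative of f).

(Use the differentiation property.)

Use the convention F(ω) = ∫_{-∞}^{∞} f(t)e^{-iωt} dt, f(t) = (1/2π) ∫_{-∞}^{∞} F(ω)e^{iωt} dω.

F[g](ω) = \frac{80 i \omega^{3}}{\left(\omega^{2} + 400\right)^{2}}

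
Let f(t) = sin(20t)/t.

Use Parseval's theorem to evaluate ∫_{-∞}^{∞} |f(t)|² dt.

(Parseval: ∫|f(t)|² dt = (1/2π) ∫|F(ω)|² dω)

∫|f(t)|² dt = 20 \pi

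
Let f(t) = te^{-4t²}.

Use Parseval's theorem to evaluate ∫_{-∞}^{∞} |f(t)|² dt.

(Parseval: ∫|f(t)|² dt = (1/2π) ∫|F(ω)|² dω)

∫|f(t)|² dt = \frac{\sqrt{2} \sqrt{\pi}}{64}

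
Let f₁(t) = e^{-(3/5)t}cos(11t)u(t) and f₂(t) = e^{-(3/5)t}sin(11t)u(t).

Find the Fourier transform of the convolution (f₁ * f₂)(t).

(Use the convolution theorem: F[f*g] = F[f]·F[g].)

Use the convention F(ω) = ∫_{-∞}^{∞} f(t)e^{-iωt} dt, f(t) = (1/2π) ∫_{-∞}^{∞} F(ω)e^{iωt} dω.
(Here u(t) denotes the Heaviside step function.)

F[f₁*f₂](ω) = \frac{1375 \left(5 i \omega + 3\right)}{\left(\left(5 i \omega + 3\right)^{2} + 3025\right)^{2}}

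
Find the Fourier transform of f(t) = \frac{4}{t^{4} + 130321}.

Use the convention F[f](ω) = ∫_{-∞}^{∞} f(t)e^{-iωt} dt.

F(ω) = \frac{4 \pi e^{- \frac{19 \sqrt{2} \left|{\omega}\right|}{2}} \sin{\left(\frac{19 \sqrt{2} \left|{\omega}\right|}{2} + \frac{\pi}{4} \right)}}{6859}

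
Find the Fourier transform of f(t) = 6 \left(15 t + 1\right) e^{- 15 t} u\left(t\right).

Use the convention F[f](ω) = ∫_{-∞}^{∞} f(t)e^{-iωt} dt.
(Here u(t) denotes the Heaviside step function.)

F(ω) = \frac{6 \left(- i \omega - 30\right)}{\omega^{2} - 30 i \omega - 225}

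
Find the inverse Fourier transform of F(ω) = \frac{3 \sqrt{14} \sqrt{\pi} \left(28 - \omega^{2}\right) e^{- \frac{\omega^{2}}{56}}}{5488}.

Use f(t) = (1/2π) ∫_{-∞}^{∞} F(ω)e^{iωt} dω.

f(t) = 6 t^{2} e^{- 14 t^{2}}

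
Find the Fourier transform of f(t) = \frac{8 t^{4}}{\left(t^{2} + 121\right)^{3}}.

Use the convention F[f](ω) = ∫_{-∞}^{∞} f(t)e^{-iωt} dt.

F(ω) = \frac{\pi \left(121 \omega^{2} - 55 \left|{\omega}\right| + 3\right) e^{- 11 \left|{\omega}\right|}}{11}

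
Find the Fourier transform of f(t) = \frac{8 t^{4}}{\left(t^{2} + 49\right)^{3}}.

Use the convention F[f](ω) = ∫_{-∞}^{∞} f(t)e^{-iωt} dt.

F(ω) = \frac{\pi \left(49 \omega^{2} - 35 \left|{\omega}\right| + 3\right) e^{- 7 \left|{\omega}\right|}}{7}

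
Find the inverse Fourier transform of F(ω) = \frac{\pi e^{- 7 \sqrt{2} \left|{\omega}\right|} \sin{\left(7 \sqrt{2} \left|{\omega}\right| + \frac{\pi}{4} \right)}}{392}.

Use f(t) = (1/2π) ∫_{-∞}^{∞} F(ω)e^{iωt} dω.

f(t) = \frac{7}{t^{4} + 38416}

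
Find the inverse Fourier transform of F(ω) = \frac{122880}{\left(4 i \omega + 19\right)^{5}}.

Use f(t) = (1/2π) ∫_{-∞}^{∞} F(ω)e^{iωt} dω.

f(t) = 5 t^{4} e^{- \frac{19 t}{4}} u\left(t\right)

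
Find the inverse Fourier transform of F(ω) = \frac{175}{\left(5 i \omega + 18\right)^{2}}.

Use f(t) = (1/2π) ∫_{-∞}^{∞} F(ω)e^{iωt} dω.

f(t) = 7 t e^{- \frac{18 t}{5}} u\left(t\right)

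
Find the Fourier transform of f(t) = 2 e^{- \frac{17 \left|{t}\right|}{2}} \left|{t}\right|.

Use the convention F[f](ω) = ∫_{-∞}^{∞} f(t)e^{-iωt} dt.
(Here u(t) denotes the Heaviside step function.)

F(ω) = \frac{16 \left(289 - 4 \omega^{2}\right)}{\left(4 \omega^{2} + 289\right)^{2}}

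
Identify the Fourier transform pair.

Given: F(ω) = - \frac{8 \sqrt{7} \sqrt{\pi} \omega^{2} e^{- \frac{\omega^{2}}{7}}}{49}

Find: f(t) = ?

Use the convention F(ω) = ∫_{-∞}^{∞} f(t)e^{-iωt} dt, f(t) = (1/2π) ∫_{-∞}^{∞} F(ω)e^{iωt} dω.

f(t) = \left(7 t^{2} - 2\right) e^{- \frac{7 t^{2}}{4}}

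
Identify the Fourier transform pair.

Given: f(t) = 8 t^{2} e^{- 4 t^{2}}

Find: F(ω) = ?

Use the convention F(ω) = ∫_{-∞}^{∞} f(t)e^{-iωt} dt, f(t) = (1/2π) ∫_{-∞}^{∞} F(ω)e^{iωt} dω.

F(ω) = \frac{\sqrt{\pi} \left(8 - \omega^{2}\right) e^{- \frac{\omega^{2}}{16}}}{16}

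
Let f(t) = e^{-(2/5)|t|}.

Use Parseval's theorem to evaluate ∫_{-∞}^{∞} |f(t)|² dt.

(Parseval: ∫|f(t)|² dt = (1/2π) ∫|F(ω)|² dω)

∫|f(t)|² dt = \frac{5}{2}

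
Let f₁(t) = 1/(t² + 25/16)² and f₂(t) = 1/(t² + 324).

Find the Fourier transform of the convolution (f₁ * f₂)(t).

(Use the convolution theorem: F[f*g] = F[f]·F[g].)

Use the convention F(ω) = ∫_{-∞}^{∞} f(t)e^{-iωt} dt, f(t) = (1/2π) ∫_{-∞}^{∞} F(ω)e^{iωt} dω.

F[f₁*f₂](ω) = \frac{4 \pi^{2} \left(5 \left|{\omega}\right| + 4\right) e^{- \frac{77 \left|{\omega}\right|}{4}}}{1125}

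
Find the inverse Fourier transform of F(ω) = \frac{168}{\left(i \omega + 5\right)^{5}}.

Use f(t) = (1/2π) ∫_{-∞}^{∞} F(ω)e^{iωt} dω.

f(t) = 7 t^{4} e^{- 5 t} u\left(t\right)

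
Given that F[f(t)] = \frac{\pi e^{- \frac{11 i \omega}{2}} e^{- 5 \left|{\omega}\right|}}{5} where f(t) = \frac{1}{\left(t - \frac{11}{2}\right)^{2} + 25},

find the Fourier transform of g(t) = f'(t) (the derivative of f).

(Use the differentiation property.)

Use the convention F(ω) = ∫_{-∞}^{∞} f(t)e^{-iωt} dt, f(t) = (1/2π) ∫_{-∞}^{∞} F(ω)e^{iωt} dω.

F[g](ω) = \frac{i \pi \omega e^{- \frac{11 i \omega}{2} - 5 \left|{\omega}\right|}}{5}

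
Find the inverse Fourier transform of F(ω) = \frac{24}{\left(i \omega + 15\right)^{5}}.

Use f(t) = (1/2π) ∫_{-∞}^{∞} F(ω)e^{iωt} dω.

f(t) = t^{4} e^{- 15 t} u\left(t\right)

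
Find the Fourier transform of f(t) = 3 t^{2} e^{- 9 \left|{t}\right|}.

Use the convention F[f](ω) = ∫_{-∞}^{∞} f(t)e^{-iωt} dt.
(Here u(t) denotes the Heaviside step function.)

F(ω) = \frac{324 \left(27 - \omega^{2}\right)}{\left(\omega^{2} + 81\right)^{3}}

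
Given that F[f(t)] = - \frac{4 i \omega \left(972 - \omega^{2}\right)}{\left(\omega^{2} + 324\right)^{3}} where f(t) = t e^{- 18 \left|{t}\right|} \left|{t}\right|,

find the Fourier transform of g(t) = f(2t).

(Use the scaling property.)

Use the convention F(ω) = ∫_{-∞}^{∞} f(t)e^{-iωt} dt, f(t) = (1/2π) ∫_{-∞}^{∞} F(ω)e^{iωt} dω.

F[g](ω) = \frac{16 i \omega \left(\omega^{2} - 3888\right)}{\left(\omega^{2} + 1296\right)^{3}}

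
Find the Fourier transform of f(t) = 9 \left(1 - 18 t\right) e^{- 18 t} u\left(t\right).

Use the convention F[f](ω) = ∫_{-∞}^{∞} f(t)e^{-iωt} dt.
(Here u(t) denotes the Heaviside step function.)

F(ω) = \frac{9 i \omega}{- \omega^{2} + 36 i \omega + 324}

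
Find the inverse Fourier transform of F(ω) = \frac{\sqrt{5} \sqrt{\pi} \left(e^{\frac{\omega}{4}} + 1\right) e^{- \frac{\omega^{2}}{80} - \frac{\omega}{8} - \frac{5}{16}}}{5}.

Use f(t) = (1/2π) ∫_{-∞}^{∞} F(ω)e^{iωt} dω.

f(t) = 4 e^{- 20 t^{2}} \cos{\left(5 t \right)}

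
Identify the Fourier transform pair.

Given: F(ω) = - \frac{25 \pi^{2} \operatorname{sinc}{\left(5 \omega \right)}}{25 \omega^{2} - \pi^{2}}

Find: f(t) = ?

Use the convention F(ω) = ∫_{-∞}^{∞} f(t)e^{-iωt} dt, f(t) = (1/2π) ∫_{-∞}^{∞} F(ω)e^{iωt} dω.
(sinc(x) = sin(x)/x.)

f(t) = 5 \left(\begin{cases} \frac{\cos{\left(\frac{\pi t}{5} \right)}}{2} + \frac{1}{2} & \text{for}\: \left|{t}\right| < 5 \\0 & \text{otherwise} \end{cases}\right)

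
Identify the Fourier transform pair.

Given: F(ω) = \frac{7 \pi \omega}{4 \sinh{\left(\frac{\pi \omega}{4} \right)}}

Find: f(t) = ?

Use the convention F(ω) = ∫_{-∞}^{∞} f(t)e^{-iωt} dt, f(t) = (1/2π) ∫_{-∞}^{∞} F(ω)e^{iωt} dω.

f(t) = \frac{7}{\cosh^{2}{\left(2 t \right)}}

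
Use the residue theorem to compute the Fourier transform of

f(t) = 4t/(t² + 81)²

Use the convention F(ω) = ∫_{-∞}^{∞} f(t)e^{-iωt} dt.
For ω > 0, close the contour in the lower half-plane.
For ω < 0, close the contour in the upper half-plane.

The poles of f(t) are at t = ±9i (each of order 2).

Let g(z) = f(z)e^{-iωz}; for large |z| the factor e^{-iωz} decays in the lower half-plane when ω > 0 and in the upper half-plane when ω < 0.

Case ω > 0 (lower half-plane, clockwise contour ⇒ F(ω) = -2πi·ΣRes):
  Res_{z = - 9 i} g(z) = \frac{\omega e^{- 9 \omega}}{9} (pole of order 2)
  F(ω) = -2πi·ΣRes = - \frac{2 i \pi \omega e^{- 9 \omega}}{9}

Case ω < 0 (upper half-plane, counterclockwise contour ⇒ F(ω) = +2πi·ΣRes):
  Res_{z = 9 i} g(z) = - \frac{\omega e^{9 \omega}}{9} (pole of order 2)
  F(ω) = 2πi·ΣRes = - \frac{2 i \pi \omega e^{9 \omega}}{9}

Both cases combine into a single formula in |ω|:

F(ω) = - \frac{2 i \pi \omega e^{- 9 \left|{\omega}\right|}}{9}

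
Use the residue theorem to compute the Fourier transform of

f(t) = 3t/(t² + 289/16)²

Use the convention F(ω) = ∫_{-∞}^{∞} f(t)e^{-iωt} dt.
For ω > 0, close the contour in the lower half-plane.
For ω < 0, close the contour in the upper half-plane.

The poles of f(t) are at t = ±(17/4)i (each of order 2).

Let g(z) = f(z)e^{-iωz}; for large |z| the factor e^{-iωz} decays in the lower half-plane when ω > 0 and in the upper half-plane when ω < 0.

Case ω > 0 (lower half-plane, clockwise contour ⇒ F(ω) = -2πi·ΣRes):
  Res_{z = - \frac{17 i}{4}} g(z) = \frac{3 \omega e^{- \frac{17 \omega}{4}}}{17} (pole of order 2)
  F(ω) = -2πi·ΣRes = - \frac{6 i \pi \omega e^{- \frac{17 \omega}{4}}}{17}

Case ω < 0 (upper half-plane, counterclockwise contour ⇒ F(ω) = +2πi·ΣRes):
  Res_{z = \frac{17 i}{4}} g(z) = - \frac{3 \omega e^{\frac{17 \omega}{4}}}{17} (pole of order 2)
  F(ω) = 2πi·ΣRes = - \frac{6 i \pi \omega e^{\frac{17 \omega}{4}}}{17}

Both cases combine into a single formula in |ω|:

F(ω) = - \frac{6 i \pi \omega e^{- \frac{17 \left|{\omega}\right|}{4}}}{17}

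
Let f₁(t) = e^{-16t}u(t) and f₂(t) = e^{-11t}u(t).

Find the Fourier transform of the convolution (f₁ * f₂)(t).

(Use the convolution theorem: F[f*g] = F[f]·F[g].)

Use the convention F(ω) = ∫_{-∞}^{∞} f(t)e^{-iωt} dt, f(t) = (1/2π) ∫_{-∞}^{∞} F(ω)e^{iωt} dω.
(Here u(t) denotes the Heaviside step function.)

F[f₁*f₂](ω) = \frac{1}{\left(i \omega + 11\right) \left(i \omega + 16\right)}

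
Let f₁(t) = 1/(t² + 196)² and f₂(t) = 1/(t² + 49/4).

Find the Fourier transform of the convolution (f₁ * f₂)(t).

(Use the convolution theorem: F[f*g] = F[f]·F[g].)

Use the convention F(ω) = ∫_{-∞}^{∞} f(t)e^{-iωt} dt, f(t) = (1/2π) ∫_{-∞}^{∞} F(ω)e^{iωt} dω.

F[f₁*f₂](ω) = \frac{\pi^{2} \left(14 \left|{\omega}\right| + 1\right) e^{- \frac{35 \left|{\omega}\right|}{2}}}{19208}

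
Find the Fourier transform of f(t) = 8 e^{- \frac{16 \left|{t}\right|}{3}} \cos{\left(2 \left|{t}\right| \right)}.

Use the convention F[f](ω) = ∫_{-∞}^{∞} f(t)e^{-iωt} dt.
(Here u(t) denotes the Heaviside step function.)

F(ω) = \frac{768 \left(9 \omega^{2} + 292\right)}{81 \omega^{4} + 3960 \omega^{2} + 85264}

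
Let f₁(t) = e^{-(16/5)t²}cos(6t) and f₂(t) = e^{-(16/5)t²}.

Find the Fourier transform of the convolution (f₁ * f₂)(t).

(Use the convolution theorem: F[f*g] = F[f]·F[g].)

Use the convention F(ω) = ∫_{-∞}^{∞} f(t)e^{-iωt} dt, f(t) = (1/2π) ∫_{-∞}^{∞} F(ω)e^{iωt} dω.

F[f₁*f₂](ω) = \frac{5 \pi \left(e^{\frac{15 \omega}{8}} + 1\right) e^{- \frac{5 \omega^{2}}{32} - \frac{15 \omega}{16} - \frac{45}{16}}}{32}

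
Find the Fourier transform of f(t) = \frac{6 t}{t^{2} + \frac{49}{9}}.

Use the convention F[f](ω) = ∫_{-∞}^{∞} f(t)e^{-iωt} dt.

F(ω) = - 6 i \pi e^{- \frac{7 \left|{\omega}\right|}{3}} \operatorname{sign}{\left(\omega \right)}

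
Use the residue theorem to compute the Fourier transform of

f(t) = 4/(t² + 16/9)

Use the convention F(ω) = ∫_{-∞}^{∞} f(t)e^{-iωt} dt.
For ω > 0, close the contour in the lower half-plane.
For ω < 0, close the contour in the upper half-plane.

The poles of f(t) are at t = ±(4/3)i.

Let g(z) = f(z)e^{-iωz}; for large |z| the factor e^{-iωz} decays in the lower half-plane when ω > 0 and in the upper half-plane when ω < 0.

Case ω > 0 (lower half-plane, clockwise contour ⇒ F(ω) = -2πi·ΣRes):
  Res_{z = - \frac{4 i}{3}} g(z) = \frac{3 i e^{- \frac{4 \omega}{3}}}{2}
  F(ω) = -2πi·ΣRes = 3 \pi e^{- \frac{4 \omega}{3}}

Case ω < 0 (upper half-plane, counterclockwise contour ⇒ F(ω) = +2πi·ΣRes):
  Res_{z = \frac{4 i}{3}} g(z) = - \frac{3 i e^{\frac{4 \omega}{3}}}{2}
  F(ω) = 2πi·ΣRes = 3 \pi e^{\frac{4 \omega}{3}}

Both cases combine into a single formula in |ω|:

F(ω) = 3 \pi e^{- \frac{4 \left|{\omega}\right|}{3}}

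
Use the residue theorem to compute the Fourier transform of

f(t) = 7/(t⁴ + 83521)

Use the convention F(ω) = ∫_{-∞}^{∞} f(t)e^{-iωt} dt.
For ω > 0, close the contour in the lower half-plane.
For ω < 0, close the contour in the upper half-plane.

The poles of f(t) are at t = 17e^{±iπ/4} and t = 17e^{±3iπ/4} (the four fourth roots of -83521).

Let g(z) = f(z)e^{-iωz}; for large |z| the factor e^{-iωz} decays in the lower half-plane when ω > 0 and in the upper half-plane when ω < 0.

Case ω > 0 (lower half-plane, clockwise contour ⇒ F(ω) = -2πi·ΣRes):
  Res_{z = - \frac{17 \sqrt{2}}{2} - \frac{17 \sqrt{2} i}{2}} g(z) = \frac{7 \sqrt{2} i \left(1 - i\right) e^{\frac{17 \sqrt{2} \omega \left(-1 + i\right)}{2}}}{39304}
  Res_{z = \frac{17 \sqrt{2}}{2} - \frac{17 \sqrt{2} i}{2}} g(z) = \frac{7 \sqrt{2} i \left(1 + i\right) e^{- \frac{17 \sqrt{2} \omega \left(1 + i\right)}{2}}}{39304}
  F(ω) = -2πi·ΣRes = \frac{7 \sqrt{2} \pi \left(1 - i\right) \left(e^{17 \sqrt{2} i \omega} + i\right) e^{- \frac{17 \sqrt{2} \omega \left(1 + i\right)}{2}}}{19652} = \frac{7 \pi e^{- \frac{17 \sqrt{2} \omega}{2}} \sin{\left(\frac{17 \sqrt{2} \omega}{2} + \frac{\pi}{4} \right)}}{4913}

Case ω < 0 (upper half-plane, counterclockwise contour ⇒ F(ω) = +2πi·ΣRes):
  Res_{z = \frac{17 \sqrt{2}}{2} + \frac{17 \sqrt{2} i}{2}} g(z) = \frac{7 \sqrt{2} i \left(-1 + i\right) e^{\frac{17 \sqrt{2} \omega \left(1 - i\right)}{2}}}{39304}
  Res_{z = - \frac{17 \sqrt{2}}{2} + \frac{17 \sqrt{2} i}{2}} g(z) = \frac{7 \sqrt{2} \left(1 - i\right) e^{\frac{17 \sqrt{2} \omega \left(1 + i\right)}{2}}}{39304}
  F(ω) = 2πi·ΣRes = - \frac{7 \sqrt{2} i \pi \left(i \left(1 - i\right) e^{\frac{17 \sqrt{2} \omega \left(1 - i\right)}{2}} - \left(1 - i\right) e^{\frac{17 \sqrt{2} \omega \left(1 + i\right)}{2}}\right)}{19652} = \frac{7 \pi e^{\frac{17 \sqrt{2} \omega}{2}} \cos{\left(\frac{17 \sqrt{2} \omega}{2} + \frac{\pi}{4} \right)}}{4913}

Both cases combine into a single formula in |ω|:

F(ω) = \frac{7 \pi e^{- \frac{17 \sqrt{2} \left|{\omega}\right|}{2}} \sin{\left(\frac{17 \sqrt{2} \left|{\omega}\right|}{2} + \frac{\pi}{4} \right)}}{4913}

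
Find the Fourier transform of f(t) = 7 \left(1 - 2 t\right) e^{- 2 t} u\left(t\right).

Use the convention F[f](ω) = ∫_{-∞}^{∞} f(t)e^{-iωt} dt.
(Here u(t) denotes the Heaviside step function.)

F(ω) = \frac{7 i \omega}{- \omega^{2} + 4 i \omega + 4}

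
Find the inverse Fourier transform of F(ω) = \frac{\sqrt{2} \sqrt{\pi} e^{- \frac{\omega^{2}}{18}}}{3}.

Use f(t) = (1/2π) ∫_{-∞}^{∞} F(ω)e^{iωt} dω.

f(t) = e^{- \frac{9 t^{2}}{2}}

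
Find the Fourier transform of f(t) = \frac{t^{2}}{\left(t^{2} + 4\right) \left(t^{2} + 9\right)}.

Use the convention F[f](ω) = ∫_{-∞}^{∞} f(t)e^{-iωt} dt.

F(ω) = \frac{\pi \left(3 - 2 e^{\left|{\omega}\right|}\right) e^{- 3 \left|{\omega}\right|}}{5}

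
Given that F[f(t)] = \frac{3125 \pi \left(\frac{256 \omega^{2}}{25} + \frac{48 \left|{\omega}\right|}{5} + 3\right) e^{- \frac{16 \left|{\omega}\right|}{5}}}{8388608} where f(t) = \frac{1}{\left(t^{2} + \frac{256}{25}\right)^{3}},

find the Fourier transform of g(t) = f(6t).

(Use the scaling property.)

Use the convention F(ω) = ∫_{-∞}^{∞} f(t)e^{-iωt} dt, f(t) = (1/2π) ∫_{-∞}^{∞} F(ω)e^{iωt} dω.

F[g](ω) = \frac{125 \pi \left(64 \omega^{2} + 360 \left|{\omega}\right| + 675\right) e^{- \frac{8 \left|{\omega}\right|}{15}}}{452984832}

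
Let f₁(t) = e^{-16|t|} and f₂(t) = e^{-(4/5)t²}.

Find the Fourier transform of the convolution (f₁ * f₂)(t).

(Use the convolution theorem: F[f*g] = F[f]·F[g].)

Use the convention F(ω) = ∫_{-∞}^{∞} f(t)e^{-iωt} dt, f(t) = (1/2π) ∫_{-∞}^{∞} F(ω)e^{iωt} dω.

F[f₁*f₂](ω) = \frac{16 \sqrt{5} \sqrt{\pi} e^{- \frac{5 \omega^{2}}{16}}}{\omega^{2} + 256}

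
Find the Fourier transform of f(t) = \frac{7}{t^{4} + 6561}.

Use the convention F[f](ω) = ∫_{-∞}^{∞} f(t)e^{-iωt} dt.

F(ω) = \frac{7 \pi e^{- \frac{9 \sqrt{2} \left|{\omega}\right|}{2}} \sin{\left(\frac{9 \sqrt{2} \left|{\omega}\right|}{2} + \frac{\pi}{4} \right)}}{729}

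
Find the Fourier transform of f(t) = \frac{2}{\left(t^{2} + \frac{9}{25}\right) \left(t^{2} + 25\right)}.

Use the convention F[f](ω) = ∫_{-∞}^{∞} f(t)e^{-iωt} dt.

F(ω) = - \frac{5 \pi e^{- 5 \left|{\omega}\right|}}{308} + \frac{125 \pi e^{- \frac{3 \left|{\omega}\right|}{5}}}{924}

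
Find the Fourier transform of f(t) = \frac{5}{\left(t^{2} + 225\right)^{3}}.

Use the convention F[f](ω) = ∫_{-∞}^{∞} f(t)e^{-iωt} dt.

F(ω) = \frac{\pi \left(75 \omega^{2} + 15 \left|{\omega}\right| + 1\right) e^{- 15 \left|{\omega}\right|}}{405000}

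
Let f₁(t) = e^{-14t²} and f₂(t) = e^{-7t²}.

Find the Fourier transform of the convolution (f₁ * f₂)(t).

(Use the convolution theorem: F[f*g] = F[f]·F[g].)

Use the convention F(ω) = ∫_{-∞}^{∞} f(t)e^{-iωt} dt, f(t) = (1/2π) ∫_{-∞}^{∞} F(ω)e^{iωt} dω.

F[f₁*f₂](ω) = \frac{\sqrt{2} \pi e^{- \frac{3 \omega^{2}}{56}}}{14}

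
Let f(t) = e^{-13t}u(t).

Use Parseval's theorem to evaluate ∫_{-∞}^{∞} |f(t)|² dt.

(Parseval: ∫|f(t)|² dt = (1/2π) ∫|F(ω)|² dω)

∫|f(t)|² dt = \frac{1}{26}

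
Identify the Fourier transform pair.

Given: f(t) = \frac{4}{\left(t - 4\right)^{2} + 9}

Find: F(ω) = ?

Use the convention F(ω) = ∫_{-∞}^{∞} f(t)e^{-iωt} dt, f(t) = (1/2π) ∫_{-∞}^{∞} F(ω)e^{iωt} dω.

F(ω) = \frac{4 \pi e^{- 4 i \omega - 3 \left|{\omega}\right|}}{3}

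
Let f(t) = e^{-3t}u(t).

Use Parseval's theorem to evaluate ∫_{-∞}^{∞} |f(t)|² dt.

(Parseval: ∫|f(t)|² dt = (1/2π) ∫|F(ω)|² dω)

∫|f(t)|² dt = \frac{1}{6}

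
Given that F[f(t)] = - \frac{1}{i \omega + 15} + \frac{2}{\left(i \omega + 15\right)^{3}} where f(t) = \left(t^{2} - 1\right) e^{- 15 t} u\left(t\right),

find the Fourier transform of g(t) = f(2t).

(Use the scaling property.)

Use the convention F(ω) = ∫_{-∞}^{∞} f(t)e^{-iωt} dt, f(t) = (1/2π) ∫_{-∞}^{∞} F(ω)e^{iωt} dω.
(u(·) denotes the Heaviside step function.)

F[g](ω) = \frac{8 i \omega - \left(i \omega + 30\right)^{3} + 240}{\left(i \omega + 30\right)^{4}}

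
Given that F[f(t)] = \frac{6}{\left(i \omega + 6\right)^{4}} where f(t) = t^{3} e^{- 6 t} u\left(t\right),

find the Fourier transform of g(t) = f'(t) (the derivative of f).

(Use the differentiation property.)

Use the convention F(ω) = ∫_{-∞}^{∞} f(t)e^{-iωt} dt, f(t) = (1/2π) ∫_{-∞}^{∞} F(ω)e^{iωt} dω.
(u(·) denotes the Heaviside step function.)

F[g](ω) = \frac{6 i \omega}{\left(i \omega + 6\right)^{4}}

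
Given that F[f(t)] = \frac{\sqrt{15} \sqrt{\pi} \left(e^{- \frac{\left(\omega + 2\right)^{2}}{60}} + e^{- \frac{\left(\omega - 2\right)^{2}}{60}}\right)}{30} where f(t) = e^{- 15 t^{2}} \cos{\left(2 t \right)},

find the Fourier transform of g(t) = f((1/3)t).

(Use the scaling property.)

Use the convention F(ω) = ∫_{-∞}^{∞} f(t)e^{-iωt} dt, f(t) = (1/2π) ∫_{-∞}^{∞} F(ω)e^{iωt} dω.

F[g](ω) = \frac{\sqrt{15} \sqrt{\pi} \left(e^{\frac{2 \omega}{5}} + 1\right) e^{- \frac{3 \omega^{2}}{20} - \frac{\omega}{5} - \frac{1}{15}}}{10}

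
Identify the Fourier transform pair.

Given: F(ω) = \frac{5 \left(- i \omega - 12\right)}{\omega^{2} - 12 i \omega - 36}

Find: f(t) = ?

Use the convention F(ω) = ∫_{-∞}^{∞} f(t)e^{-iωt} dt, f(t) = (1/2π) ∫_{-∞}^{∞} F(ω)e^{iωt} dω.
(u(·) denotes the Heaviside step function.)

f(t) = 5 \left(6 t + 1\right) e^{- 6 t} u\left(t\right)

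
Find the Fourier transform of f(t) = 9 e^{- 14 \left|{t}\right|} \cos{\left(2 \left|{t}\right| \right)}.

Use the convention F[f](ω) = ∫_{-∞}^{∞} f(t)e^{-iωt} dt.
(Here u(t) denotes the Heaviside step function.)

F(ω) = \frac{252 \left(\omega^{2} + 200\right)}{\omega^{4} + 384 \omega^{2} + 40000}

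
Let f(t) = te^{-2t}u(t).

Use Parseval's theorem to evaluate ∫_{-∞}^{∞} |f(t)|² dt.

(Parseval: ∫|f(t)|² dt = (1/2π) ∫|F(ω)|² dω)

∫|f(t)|² dt = \frac{1}{32}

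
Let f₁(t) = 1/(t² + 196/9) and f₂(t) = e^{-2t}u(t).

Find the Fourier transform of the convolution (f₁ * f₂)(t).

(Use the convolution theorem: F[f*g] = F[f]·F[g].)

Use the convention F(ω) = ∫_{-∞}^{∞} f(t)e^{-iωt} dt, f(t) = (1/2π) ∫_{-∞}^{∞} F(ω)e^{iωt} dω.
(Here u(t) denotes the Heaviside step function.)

F[f₁*f₂](ω) = \frac{3 \pi e^{- \frac{14 \left|{\omega}\right|}{3}}}{14 \left(i \omega + 2\right)}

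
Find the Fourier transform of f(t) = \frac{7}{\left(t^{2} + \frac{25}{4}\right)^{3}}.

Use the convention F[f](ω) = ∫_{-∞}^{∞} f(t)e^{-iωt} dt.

F(ω) = \frac{7 \pi \left(25 \omega^{2} + 30 \left|{\omega}\right| + 12\right) e^{- \frac{5 \left|{\omega}\right|}{2}}}{3125}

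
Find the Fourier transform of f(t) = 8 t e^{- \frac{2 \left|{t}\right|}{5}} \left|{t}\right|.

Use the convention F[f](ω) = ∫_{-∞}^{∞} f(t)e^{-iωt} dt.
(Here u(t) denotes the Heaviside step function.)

F(ω) = \frac{20000 i \omega \left(25 \omega^{2} - 12\right)}{\left(25 \omega^{2} + 4\right)^{3}}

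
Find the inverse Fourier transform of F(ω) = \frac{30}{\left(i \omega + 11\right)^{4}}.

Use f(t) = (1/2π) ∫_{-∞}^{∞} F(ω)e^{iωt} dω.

f(t) = 5 t^{3} e^{- 11 t} u\left(t\right)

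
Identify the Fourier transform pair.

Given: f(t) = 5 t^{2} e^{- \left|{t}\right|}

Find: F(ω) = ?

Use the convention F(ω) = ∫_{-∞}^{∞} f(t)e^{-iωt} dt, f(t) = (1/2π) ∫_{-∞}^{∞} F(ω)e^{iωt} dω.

F(ω) = \frac{20 \left(1 - 3 \omega^{2}\right)}{\left(\omega^{2} + 1\right)^{3}}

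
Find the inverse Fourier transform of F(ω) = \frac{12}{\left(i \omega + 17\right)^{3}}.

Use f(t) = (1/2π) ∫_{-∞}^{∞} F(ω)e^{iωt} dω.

f(t) = 6 t^{2} e^{- 17 t} u\left(t\right)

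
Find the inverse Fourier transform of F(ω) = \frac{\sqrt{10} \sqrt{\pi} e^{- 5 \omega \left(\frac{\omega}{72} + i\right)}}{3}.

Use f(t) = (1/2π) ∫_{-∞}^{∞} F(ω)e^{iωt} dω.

f(t) = 2 e^{- \frac{18 \left(t - 5\right)^{2}}{5}}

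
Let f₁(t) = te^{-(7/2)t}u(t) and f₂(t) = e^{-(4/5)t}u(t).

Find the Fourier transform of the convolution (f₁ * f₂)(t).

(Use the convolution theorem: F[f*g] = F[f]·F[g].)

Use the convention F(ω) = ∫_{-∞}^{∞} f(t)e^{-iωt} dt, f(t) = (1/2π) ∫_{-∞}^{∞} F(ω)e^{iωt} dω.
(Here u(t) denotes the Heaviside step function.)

F[f₁*f₂](ω) = \frac{20}{\left(2 i \omega + 7\right)^{2} \left(5 i \omega + 4\right)}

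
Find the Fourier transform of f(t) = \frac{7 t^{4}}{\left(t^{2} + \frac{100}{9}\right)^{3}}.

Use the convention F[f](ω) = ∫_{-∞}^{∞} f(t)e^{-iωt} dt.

F(ω) = \frac{7 \pi \left(100 \omega^{2} - 150 \left|{\omega}\right| + 27\right) e^{- \frac{10 \left|{\omega}\right|}{3}}}{240}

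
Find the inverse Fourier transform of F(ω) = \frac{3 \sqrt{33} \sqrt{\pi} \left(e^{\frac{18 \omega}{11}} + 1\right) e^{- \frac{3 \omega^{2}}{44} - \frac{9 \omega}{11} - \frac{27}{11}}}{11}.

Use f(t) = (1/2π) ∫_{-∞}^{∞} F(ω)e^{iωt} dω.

f(t) = 6 e^{- \frac{11 t^{2}}{3}} \cos{\left(6 t \right)}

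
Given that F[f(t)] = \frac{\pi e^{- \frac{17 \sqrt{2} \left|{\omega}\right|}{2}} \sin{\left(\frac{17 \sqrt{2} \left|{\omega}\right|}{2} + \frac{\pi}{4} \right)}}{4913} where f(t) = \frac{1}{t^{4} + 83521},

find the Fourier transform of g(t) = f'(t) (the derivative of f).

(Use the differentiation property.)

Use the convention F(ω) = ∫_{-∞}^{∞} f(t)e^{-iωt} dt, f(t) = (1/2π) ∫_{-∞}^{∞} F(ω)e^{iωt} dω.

F[g](ω) = \frac{i \pi \omega e^{- \frac{17 \sqrt{2} \left|{\omega}\right|}{2}} \sin{\left(\frac{17 \sqrt{2} \left|{\omega}\right|}{2} + \frac{\pi}{4} \right)}}{4913}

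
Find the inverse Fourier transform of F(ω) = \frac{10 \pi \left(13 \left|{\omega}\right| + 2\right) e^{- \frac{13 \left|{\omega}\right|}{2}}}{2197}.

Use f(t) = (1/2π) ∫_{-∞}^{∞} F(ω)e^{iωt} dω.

f(t) = \frac{5}{\left(t^{2} + \frac{169}{4}\right)^{2}}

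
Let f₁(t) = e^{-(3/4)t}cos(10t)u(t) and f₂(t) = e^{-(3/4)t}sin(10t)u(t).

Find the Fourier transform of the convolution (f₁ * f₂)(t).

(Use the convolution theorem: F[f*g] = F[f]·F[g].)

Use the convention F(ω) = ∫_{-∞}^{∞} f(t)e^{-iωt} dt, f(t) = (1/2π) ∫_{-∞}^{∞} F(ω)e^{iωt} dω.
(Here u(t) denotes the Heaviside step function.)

F[f₁*f₂](ω) = \frac{640 \left(4 i \omega + 3\right)}{\left(\left(4 i \omega + 3\right)^{2} + 1600\right)^{2}}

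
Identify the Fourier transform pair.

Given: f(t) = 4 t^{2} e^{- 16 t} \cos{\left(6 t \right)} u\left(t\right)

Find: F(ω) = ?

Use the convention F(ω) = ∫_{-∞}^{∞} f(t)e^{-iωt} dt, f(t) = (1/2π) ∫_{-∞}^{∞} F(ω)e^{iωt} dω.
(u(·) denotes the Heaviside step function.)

F(ω) = \frac{8 \left(- 108 i \omega + \left(i \omega + 16\right)^{3} - 1728\right)}{\left(\left(i \omega + 16\right)^{2} + 36\right)^{3}}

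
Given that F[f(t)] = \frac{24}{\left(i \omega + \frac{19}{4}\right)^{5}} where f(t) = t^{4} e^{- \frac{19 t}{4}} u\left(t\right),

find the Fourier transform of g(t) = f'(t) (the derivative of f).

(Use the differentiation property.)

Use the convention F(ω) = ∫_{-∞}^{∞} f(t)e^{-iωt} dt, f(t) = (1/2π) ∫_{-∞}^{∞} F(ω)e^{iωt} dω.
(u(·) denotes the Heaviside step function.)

F[g](ω) = \frac{24576 i \omega}{\left(4 i \omega + 19\right)^{5}}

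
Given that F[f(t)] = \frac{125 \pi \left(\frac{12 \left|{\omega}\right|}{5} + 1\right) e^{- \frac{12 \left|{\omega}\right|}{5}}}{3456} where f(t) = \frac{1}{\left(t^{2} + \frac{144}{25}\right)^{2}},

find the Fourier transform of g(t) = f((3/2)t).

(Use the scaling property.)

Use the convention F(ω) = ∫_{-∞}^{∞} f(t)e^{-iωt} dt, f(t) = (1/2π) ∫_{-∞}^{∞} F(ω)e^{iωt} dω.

F[g](ω) = \frac{25 \pi \left(8 \left|{\omega}\right| + 5\right) e^{- \frac{8 \left|{\omega}\right|}{5}}}{5184}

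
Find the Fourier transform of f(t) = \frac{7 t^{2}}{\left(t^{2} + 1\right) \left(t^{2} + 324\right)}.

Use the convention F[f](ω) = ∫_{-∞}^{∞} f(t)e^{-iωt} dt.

F(ω) = \frac{7 \pi \left(18 - e^{17 \left|{\omega}\right|}\right) e^{- 18 \left|{\omega}\right|}}{323}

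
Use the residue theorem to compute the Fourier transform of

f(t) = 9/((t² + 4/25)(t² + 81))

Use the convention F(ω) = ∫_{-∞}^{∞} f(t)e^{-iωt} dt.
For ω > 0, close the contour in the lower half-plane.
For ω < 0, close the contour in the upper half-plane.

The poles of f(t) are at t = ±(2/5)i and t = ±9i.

Let g(z) = f(z)e^{-iωz}; for large |z| the factor e^{-iωz} decays in the lower half-plane when ω > 0 and in the upper half-plane when ω < 0.

Case ω > 0 (lower half-plane, clockwise contour ⇒ F(ω) = -2πi·ΣRes):
  Res_{z = - \frac{2 i}{5}} g(z) = \frac{1125 i e^{- \frac{2 \omega}{5}}}{8084}
  Res_{z = - 9 i} g(z) = - \frac{25 i e^{- 9 \omega}}{4042}
  F(ω) = -2πi·ΣRes = - \frac{25 \pi e^{- 9 \omega}}{2021} + \frac{1125 \pi e^{- \frac{2 \omega}{5}}}{4042}

Case ω < 0 (upper half-plane, counterclockwise contour ⇒ F(ω) = +2πi·ΣRes):
  Res_{z = \frac{2 i}{5}} g(z) = - \frac{1125 i e^{\frac{2 \omega}{5}}}{8084}
  Res_{z = 9 i} g(z) = \frac{25 i e^{9 \omega}}{4042}
  F(ω) = 2πi·ΣRes = \frac{25 \pi \left(45 e^{\frac{2 \omega}{5}} - 2 e^{9 \omega}\right)}{4042}

Both cases combine into a single formula in |ω|:

F(ω) = - \frac{25 \pi e^{- 9 \left|{\omega}\right|}}{2021} + \frac{1125 \pi e^{- \frac{2 \left|{\omega}\right|}{5}}}{4042}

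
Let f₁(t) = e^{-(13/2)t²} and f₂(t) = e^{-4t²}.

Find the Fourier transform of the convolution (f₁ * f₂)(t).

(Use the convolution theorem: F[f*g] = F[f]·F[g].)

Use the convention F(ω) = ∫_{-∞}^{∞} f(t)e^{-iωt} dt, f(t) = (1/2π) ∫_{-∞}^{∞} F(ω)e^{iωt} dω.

F[f₁*f₂](ω) = \frac{\sqrt{26} \pi e^{- \frac{21 \omega^{2}}{208}}}{26}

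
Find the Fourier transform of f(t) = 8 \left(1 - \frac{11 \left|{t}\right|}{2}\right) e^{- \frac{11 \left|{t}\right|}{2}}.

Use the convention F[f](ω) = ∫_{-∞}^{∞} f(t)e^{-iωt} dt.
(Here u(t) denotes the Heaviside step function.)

F(ω) = \frac{2816 \omega^{2}}{\left(4 \omega^{2} + 121\right)^{2}}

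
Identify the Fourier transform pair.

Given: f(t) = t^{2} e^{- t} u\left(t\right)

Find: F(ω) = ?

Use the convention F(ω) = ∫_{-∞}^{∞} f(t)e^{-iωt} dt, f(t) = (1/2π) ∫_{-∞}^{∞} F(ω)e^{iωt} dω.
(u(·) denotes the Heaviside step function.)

F(ω) = \frac{2}{\left(i \omega + 1\right)^{3}}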